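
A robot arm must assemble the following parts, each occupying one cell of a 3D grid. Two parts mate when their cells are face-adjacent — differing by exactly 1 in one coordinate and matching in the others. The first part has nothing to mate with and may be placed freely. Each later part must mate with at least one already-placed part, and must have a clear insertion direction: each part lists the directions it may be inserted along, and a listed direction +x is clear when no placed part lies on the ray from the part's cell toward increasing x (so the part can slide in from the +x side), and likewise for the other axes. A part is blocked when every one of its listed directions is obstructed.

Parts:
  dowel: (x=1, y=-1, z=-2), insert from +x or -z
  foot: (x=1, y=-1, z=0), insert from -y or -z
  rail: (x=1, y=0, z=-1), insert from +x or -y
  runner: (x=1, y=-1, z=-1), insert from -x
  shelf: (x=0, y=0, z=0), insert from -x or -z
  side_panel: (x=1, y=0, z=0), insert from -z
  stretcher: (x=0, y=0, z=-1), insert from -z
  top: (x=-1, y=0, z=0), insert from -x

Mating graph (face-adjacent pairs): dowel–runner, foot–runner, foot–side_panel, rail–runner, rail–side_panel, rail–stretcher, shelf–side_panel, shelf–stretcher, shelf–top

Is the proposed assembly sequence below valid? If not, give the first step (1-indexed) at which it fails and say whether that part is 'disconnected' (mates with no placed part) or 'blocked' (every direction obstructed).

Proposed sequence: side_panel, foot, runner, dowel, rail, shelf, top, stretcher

Valid

1. side_panel@(1, 0, 0) [-z clear] — {side_panel}
2. foot@(1, -1, 0) [-y clear] — {foot, side_panel}
3. runner@(1, -1, -1) [-x clear] — {foot, runner, side_panel}
4. dowel@(1, -1, -2) [+x clear] — {dowel, foot, runner, side_panel}
5. rail@(1, 0, -1) [+x clear] — {dowel, foot, rail, runner, side_panel}
6. shelf@(0, 0, 0) [-x clear] — {dowel, foot, rail, runner, shelf, side_panel}
7. top@(-1, 0, 0) [-x clear] — {dowel, foot, rail, runner, shelf, side_panel, top}
8. stretcher@(0, 0, -1) [-z clear] — {dowel, foot, rail, runner, shelf, side_panel, stretcher, top}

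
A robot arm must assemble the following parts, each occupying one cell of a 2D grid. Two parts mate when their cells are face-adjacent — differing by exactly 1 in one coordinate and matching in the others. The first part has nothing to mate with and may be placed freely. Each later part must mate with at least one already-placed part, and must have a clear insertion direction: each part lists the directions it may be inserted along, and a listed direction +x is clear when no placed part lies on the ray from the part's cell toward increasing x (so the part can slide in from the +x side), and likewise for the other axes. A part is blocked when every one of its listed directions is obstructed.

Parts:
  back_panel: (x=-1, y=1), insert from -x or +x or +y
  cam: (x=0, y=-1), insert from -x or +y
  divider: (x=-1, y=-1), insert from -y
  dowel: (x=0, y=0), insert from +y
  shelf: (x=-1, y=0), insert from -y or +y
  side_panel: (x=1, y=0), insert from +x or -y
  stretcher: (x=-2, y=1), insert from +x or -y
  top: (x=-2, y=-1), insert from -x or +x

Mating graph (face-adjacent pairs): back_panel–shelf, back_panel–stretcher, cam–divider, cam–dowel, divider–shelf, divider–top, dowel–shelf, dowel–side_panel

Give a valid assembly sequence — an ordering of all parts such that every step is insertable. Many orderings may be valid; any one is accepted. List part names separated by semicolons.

1. divider@(-1, -1) [-y clear] — {divider}
2. cam@(0, -1) [+y clear] — {cam, divider}
3. dowel@(0, 0) [+y clear] — {cam, divider, dowel}
4. shelf@(-1, 0) [+y clear] — {cam, divider, dowel, shelf}
5. back_panel@(-1, 1) [-x clear] — {back_panel, cam, divider, dowel, shelf}
6. stretcher@(-2, 1) [-y clear] — {back_panel, cam, divider, dowel, shelf, stretcher}
7. top@(-2, -1) [-x clear] — {back_panel, cam, divider, dowel, shelf, stretcher, top}
8. side_panel@(1, 0) [+x clear] — {back_panel, cam, divider, dowel, shelf, side_panel, stretcher, top}

divider; cam; dowel; shelf; back_panel; stretcher; top; side_panel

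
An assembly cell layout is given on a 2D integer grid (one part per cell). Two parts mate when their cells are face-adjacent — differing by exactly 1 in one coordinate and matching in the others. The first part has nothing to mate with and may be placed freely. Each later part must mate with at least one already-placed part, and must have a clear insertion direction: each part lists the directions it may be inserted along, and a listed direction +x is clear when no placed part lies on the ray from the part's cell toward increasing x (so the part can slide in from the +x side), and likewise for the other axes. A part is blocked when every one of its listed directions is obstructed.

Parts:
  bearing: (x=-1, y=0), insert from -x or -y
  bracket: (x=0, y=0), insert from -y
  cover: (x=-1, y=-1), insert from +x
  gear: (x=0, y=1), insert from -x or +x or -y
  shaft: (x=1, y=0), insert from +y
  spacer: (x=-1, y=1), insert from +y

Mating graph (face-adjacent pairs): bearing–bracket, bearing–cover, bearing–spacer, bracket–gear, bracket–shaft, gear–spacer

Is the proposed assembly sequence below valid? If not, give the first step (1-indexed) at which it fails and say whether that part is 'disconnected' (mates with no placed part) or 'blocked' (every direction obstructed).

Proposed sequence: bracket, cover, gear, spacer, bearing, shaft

Invalid at step 2 (disconnected)

1. bracket@(0, 0) [-y clear] — {bracket}
2. cover@(-1, -1) — no placed neighbour ⇒ disconnected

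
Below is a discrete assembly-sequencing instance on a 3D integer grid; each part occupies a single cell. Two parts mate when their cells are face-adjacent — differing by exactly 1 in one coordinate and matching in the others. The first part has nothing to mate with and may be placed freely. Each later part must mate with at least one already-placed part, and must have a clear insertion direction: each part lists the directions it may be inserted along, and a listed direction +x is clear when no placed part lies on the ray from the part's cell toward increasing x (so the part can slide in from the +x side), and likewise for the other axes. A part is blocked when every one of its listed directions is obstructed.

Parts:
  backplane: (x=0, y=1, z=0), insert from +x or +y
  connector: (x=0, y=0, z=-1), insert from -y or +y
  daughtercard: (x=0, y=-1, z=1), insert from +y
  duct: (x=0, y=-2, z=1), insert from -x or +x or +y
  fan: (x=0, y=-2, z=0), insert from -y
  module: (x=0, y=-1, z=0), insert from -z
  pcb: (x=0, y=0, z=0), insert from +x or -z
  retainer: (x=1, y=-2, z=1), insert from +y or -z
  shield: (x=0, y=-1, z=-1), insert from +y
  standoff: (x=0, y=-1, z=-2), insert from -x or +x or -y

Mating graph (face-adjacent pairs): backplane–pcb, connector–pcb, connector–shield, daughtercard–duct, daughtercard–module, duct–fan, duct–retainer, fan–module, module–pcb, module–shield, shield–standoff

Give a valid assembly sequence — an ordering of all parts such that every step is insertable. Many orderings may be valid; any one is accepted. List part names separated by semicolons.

fan; module; daughtercard; duct; retainer; pcb; backplane; shield; standoff; connector

1. fan@(0, -2, 0) [-y clear] — {fan}
2. module@(0, -1, 0) [-z clear] — {fan, module}
3. daughtercard@(0, -1, 1) [+y clear] — {daughtercard, fan, module}
4. duct@(0, -2, 1) [-x clear] — {daughtercard, duct, fan, module}
5. retainer@(1, -2, 1) [+y clear] — {daughtercard, duct, fan, module, retainer}
6. pcb@(0, 0, 0) [+x clear] — {daughtercard, duct, fan, module, pcb, retainer}
7. backplane@(0, 1, 0) [+x clear] — {backplane, daughtercard, duct, fan, module, pcb, retainer}
8. shield@(0, -1, -1) [+y clear] — {backplane, daughtercard, duct, fan, module, pcb, retainer, shield}
9. standoff@(0, -1, -2) [-x clear] — {backplane, daughtercard, duct, fan, module, pcb, retainer, shield, standoff}
10. connector@(0, 0, -1) [+y clear] — {backplane, connector, daughtercard, duct, fan, module, pcb, retainer, shield, standoff}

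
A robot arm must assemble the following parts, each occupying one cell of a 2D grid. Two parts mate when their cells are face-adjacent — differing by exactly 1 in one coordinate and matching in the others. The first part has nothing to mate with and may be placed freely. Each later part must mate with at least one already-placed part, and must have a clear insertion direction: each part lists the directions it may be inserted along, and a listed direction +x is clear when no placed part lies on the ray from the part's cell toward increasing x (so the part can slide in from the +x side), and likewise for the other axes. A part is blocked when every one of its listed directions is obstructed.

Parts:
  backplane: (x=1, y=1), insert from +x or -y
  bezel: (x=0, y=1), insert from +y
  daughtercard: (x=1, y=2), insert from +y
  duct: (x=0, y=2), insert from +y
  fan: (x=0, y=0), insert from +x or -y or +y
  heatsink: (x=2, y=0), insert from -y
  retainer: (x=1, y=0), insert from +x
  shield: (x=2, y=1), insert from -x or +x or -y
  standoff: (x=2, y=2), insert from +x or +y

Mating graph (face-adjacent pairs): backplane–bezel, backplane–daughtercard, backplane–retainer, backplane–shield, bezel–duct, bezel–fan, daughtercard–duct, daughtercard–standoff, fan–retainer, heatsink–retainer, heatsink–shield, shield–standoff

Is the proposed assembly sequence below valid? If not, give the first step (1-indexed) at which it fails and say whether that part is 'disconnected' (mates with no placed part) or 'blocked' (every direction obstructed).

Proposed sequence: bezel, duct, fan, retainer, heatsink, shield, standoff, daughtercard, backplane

1. bezel@(0, 1) [+y clear] — {bezel}
2. duct@(0, 2) [+y clear] — {bezel, duct}
3. fan@(0, 0) [+x clear] — {bezel, duct, fan}
4. retainer@(1, 0) [+x clear] — {bezel, duct, fan, retainer}
5. heatsink@(2, 0) [-y clear] — {bezel, duct, fan, heatsink, retainer}
6. shield@(2, 1) [+x clear] — {bezel, duct, fan, heatsink, retainer, shield}
7. standoff@(2, 2) [+x clear] — {bezel, duct, fan, heatsink, retainer, shield, standoff}
8. daughtercard@(1, 2) [+y clear] — {bezel, daughtercard, duct, fan, heatsink, retainer, shield, standoff}
9. backplane@(1, 1) — +x/-y all obstructed ⇒ blocked

Invalid at step 9 (blocked)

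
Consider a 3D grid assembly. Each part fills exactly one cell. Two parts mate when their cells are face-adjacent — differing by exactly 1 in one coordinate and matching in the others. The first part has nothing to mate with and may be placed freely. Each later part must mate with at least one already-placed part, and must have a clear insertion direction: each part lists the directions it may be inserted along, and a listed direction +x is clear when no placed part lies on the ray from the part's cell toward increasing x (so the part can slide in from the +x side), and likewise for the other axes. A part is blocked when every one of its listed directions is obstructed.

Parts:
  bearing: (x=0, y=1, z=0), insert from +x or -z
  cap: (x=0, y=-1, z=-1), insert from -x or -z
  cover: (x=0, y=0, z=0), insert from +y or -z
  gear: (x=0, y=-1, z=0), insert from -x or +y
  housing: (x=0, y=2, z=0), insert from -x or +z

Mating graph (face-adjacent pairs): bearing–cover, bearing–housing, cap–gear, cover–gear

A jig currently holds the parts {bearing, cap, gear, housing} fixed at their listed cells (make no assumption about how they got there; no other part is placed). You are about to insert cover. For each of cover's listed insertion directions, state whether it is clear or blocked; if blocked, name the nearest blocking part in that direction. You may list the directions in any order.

+y: nearest on ray is bearing@(0, 1, 0) ⇒ blocked
-z: ray from cover(0, 0, 0) has no placed part ⇒ clear

+y: blocked by bearing; -z: clear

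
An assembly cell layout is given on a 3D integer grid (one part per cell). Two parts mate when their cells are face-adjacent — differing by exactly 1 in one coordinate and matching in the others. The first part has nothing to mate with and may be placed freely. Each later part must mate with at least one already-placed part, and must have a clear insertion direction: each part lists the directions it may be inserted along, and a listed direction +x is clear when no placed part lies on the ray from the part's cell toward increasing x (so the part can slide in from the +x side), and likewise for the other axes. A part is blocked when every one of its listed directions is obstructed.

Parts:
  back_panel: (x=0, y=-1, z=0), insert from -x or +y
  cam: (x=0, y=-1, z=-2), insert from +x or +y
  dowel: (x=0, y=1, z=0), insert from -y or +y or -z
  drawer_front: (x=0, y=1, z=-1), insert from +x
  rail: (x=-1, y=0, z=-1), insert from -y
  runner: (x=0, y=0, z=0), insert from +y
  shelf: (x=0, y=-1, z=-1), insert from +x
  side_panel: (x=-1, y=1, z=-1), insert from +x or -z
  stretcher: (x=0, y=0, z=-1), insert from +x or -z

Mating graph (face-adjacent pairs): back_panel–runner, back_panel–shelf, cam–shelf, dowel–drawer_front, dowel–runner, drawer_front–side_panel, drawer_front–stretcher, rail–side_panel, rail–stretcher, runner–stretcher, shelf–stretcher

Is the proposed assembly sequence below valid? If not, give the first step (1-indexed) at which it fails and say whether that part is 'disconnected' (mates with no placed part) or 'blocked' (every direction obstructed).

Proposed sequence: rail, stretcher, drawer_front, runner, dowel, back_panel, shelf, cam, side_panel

1. rail@(-1, 0, -1) [-y clear] — {rail}
2. stretcher@(0, 0, -1) [+x clear] — {rail, stretcher}
3. drawer_front@(0, 1, -1) [+x clear] — {drawer_front, rail, stretcher}
4. runner@(0, 0, 0) [+y clear] — {drawer_front, rail, runner, stretcher}
5. dowel@(0, 1, 0) [+y clear] — {dowel, drawer_front, rail, runner, stretcher}
6. back_panel@(0, -1, 0) [-x clear] — {back_panel, dowel, drawer_front, rail, runner, stretcher}
7. shelf@(0, -1, -1) [+x clear] — {back_panel, dowel, drawer_front, rail, runner, shelf, stretcher}
8. cam@(0, -1, -2) [+x clear] — {back_panel, cam, dowel, drawer_front, rail, runner, shelf, stretcher}
9. side_panel@(-1, 1, -1) [-z clear] — {back_panel, cam, dowel, drawer_front, rail, runner, shelf, side_panel, stretcher}

Valid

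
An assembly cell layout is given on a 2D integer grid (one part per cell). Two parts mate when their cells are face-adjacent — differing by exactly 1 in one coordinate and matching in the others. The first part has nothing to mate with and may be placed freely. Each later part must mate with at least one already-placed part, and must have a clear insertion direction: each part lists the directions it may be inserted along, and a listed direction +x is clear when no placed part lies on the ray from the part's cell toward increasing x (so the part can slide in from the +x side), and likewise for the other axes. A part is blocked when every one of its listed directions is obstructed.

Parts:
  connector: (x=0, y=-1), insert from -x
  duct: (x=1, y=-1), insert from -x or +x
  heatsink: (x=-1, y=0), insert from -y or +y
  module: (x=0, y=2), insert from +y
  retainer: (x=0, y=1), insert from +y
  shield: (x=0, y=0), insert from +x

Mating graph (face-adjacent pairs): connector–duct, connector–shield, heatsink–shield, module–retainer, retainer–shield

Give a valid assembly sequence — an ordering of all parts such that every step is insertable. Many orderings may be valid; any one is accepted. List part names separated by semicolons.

1. duct@(1, -1) [-x clear] — {duct}
2. connector@(0, -1) [-x clear] — {connector, duct}
3. shield@(0, 0) [+x clear] — {connector, duct, shield}
4. retainer@(0, 1) [+y clear] — {connector, duct, retainer, shield}
5. module@(0, 2) [+y clear] — {connector, duct, module, retainer, shield}
6. heatsink@(-1, 0) [-y clear] — {connector, duct, heatsink, module, retainer, shield}

duct; connector; shield; retainer; module; heatsink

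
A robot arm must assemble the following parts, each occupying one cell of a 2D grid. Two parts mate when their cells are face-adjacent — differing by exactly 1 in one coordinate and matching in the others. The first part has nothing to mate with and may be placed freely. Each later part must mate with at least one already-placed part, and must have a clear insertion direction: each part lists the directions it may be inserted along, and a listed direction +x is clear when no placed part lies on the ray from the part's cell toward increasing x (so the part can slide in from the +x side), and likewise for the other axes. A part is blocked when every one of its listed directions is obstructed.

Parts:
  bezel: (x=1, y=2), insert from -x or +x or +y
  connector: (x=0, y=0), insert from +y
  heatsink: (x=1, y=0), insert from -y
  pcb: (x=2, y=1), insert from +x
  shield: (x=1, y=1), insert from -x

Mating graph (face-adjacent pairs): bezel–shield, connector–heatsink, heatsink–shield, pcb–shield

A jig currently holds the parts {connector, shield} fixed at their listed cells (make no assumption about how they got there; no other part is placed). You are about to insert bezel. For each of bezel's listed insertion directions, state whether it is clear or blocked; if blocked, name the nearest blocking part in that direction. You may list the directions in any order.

-x: ray from bezel(1, 2) has no placed part ⇒ clear
+x: ray from bezel(1, 2) has no placed part ⇒ clear
+y: ray from bezel(1, 2) has no placed part ⇒ clear

+x: clear; +y: clear; -x: clear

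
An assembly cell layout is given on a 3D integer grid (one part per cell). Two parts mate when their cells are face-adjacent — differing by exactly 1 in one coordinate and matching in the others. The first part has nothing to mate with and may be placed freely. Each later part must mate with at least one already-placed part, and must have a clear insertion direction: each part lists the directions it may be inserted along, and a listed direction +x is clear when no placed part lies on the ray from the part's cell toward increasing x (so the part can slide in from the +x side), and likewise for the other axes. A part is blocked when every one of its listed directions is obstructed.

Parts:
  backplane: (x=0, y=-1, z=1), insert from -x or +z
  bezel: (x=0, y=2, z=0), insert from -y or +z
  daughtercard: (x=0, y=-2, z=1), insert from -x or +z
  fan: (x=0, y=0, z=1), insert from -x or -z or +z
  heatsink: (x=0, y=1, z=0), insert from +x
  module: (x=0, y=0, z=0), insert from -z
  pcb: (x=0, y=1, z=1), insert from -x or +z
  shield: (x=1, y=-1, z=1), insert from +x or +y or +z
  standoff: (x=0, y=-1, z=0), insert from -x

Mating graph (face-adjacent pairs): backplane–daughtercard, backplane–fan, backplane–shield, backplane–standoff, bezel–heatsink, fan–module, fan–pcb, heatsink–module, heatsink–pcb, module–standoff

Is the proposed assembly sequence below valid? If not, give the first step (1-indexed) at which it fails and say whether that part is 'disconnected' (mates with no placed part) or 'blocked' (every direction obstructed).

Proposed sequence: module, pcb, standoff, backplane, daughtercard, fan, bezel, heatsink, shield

1. module@(0, 0, 0) [-z clear] — {module}
2. pcb@(0, 1, 1) — no placed neighbour ⇒ disconnected

Invalid at step 2 (disconnected)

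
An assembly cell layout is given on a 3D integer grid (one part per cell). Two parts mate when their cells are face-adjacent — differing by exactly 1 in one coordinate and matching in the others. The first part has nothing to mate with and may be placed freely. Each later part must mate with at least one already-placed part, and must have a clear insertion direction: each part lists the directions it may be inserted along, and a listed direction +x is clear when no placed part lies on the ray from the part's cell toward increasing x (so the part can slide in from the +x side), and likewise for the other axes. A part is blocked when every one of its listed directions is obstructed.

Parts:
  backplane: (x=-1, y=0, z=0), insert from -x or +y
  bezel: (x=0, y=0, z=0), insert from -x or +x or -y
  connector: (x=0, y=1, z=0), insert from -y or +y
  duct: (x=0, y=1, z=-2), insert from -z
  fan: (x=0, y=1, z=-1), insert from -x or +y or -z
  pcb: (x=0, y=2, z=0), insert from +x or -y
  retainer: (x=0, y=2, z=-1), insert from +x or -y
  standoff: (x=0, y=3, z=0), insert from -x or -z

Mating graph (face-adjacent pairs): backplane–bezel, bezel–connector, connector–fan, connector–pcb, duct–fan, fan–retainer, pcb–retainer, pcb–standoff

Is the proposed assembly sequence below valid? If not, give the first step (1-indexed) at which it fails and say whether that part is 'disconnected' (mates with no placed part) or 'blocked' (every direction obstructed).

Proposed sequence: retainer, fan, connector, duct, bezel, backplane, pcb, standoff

1. retainer@(0, 2, -1) [+x clear] — {retainer}
2. fan@(0, 1, -1) [-x clear] — {fan, retainer}
3. connector@(0, 1, 0) [-y clear] — {connector, fan, retainer}
4. duct@(0, 1, -2) [-z clear] — {connector, duct, fan, retainer}
5. bezel@(0, 0, 0) [-x clear] — {bezel, connector, duct, fan, retainer}
6. backplane@(-1, 0, 0) [-x clear] — {backplane, bezel, connector, duct, fan, retainer}
7. pcb@(0, 2, 0) [+x clear] — {backplane, bezel, connector, duct, fan, pcb, retainer}
8. standoff@(0, 3, 0) [-x clear] — {backplane, bezel, connector, duct, fan, pcb, retainer, standoff}

Valid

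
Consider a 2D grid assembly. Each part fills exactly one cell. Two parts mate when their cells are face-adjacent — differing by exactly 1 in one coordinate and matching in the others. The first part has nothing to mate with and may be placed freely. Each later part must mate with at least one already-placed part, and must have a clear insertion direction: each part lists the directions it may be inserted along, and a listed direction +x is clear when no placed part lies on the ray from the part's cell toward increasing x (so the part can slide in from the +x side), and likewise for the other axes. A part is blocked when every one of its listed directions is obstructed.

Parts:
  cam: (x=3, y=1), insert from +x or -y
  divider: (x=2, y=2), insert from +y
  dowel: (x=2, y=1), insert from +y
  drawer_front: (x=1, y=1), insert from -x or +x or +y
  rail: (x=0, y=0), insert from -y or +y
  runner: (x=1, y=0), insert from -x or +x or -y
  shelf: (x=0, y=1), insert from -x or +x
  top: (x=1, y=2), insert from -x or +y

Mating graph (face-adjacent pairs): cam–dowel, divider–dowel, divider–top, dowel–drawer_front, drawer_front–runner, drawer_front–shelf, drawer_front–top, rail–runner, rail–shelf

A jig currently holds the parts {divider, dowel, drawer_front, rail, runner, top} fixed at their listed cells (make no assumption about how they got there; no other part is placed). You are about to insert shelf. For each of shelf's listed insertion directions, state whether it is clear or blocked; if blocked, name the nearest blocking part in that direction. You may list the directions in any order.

-x: ray from shelf(0, 1) has no placed part ⇒ clear
+x: nearest on ray is drawer_front@(1, 1) ⇒ blocked

+x: blocked by drawer_front; -x: clear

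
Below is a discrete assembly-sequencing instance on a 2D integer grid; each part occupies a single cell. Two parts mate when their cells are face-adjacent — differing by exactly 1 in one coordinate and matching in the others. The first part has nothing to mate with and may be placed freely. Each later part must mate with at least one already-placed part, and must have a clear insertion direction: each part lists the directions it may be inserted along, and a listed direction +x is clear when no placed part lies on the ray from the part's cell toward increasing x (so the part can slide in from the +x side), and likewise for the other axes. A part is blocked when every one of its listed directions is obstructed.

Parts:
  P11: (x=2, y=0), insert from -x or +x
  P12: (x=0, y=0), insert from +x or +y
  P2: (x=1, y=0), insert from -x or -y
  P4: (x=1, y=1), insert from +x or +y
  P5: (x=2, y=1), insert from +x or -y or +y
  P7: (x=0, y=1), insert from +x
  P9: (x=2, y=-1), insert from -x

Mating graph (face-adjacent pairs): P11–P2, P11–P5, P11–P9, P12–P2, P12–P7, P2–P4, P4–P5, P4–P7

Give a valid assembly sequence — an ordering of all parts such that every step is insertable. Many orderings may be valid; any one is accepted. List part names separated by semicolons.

P12; P7; P2; P4; P11; P9; P5

1. P12@(0, 0) [+x clear] — {P12}
2. P7@(0, 1) [+x clear] — {P12, P7}
3. P2@(1, 0) [-y clear] — {P12, P2, P7}
4. P4@(1, 1) [+x clear] — {P12, P2, P4, P7}
5. P11@(2, 0) [+x clear] — {P11, P12, P2, P4, P7}
6. P9@(2, -1) [-x clear] — {P11, P12, P2, P4, P7, P9}
7. P5@(2, 1) [+x clear] — {P11, P12, P2, P4, P5, P7, P9}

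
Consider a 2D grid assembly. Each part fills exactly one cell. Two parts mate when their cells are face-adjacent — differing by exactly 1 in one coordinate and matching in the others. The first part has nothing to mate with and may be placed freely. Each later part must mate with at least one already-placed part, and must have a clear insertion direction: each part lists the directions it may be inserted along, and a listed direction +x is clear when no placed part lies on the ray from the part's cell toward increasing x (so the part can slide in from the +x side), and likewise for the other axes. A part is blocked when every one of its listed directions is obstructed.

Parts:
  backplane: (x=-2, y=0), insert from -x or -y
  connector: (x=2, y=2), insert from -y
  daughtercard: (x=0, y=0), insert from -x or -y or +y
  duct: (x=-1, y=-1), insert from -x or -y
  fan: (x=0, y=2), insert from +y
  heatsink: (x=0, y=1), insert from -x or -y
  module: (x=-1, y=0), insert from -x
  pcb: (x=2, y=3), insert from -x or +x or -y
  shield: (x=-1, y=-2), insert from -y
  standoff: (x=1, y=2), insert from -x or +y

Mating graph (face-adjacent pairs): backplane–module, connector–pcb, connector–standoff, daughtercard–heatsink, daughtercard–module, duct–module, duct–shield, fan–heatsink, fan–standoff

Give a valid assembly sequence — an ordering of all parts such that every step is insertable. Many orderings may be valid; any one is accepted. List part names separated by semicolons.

1. standoff@(1, 2) [-x clear] — {standoff}
2. connector@(2, 2) [-y clear] — {connector, standoff}
3. pcb@(2, 3) [-x clear] — {connector, pcb, standoff}
4. fan@(0, 2) [+y clear] — {connector, fan, pcb, standoff}
5. heatsink@(0, 1) [-x clear] — {connector, fan, heatsink, pcb, standoff}
6. daughtercard@(0, 0) [-x clear] — {connector, daughtercard, fan, heatsink, pcb, standoff}
7. module@(-1, 0) [-x clear] — {connector, daughtercard, fan, heatsink, module, pcb, standoff}
8. backplane@(-2, 0) [-x clear] — {backplane, connector, daughtercard, fan, heatsink, module, pcb, standoff}
9. duct@(-1, -1) [-x clear] — {backplane, connector, daughtercard, duct, fan, heatsink, module, pcb, standoff}
10. shield@(-1, -2) [-y clear] — {backplane, connector, daughtercard, duct, fan, heatsink, module, pcb, shield, standoff}

standoff; connector; pcb; fan; heatsink; daughtercard; module; backplane; duct; shield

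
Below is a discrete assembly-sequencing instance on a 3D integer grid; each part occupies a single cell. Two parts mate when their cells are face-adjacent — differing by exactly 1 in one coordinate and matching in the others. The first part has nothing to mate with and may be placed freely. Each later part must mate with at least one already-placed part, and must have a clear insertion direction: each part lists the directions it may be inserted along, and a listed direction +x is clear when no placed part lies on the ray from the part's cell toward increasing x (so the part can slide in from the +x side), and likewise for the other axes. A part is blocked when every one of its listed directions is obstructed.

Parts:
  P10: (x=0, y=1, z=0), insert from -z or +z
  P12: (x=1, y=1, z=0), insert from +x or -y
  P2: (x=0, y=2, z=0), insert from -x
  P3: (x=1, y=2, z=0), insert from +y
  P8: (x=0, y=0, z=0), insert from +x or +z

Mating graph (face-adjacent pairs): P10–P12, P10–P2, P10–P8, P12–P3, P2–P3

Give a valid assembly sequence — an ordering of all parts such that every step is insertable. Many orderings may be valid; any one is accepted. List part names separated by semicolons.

1. P2@(0, 2, 0) [-x clear] — {P2}
2. P10@(0, 1, 0) [-z clear] — {P10, P2}
3. P8@(0, 0, 0) [+x clear] — {P10, P2, P8}
4. P12@(1, 1, 0) [+x clear] — {P10, P12, P2, P8}
5. P3@(1, 2, 0) [+y clear] — {P10, P12, P2, P3, P8}

P2; P10; P8; P12; P3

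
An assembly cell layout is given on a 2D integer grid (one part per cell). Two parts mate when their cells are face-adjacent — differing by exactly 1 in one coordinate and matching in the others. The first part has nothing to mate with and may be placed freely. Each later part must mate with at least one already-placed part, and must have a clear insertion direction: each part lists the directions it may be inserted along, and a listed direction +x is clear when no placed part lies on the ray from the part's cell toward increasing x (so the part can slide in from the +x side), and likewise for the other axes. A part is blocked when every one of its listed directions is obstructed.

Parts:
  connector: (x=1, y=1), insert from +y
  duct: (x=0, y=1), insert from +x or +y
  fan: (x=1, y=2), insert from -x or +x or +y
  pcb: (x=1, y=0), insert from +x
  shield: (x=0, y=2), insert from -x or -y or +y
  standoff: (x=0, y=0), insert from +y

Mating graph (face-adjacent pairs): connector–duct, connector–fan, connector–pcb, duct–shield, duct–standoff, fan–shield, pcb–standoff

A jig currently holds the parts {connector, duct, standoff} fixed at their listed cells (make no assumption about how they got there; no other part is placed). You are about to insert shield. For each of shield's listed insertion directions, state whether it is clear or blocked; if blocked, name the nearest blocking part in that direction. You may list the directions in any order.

+y: clear; -x: clear; -y: blocked by duct

-x: ray from shield(0, 2) has no placed part ⇒ clear
-y: nearest on ray is duct@(0, 1) ⇒ blocked
+y: ray from shield(0, 2) has no placed part ⇒ clear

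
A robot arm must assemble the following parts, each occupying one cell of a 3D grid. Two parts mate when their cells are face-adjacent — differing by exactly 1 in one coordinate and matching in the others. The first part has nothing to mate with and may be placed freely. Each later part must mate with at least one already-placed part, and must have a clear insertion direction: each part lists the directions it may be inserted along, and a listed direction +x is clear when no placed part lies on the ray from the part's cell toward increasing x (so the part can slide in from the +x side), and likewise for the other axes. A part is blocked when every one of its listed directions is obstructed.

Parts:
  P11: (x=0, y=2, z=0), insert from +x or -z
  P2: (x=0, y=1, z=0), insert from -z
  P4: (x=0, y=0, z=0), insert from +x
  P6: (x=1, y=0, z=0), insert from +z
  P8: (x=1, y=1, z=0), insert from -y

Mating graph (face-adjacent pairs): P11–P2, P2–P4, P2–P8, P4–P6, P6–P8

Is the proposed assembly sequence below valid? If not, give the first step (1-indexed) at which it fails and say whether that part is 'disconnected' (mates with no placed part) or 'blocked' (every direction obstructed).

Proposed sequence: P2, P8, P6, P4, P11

Invalid at step 4 (blocked)

1. P2@(0, 1, 0) [-z clear] — {P2}
2. P8@(1, 1, 0) [-y clear] — {P2, P8}
3. P6@(1, 0, 0) [+z clear] — {P2, P6, P8}
4. P4@(0, 0, 0) — +x all obstructed ⇒ blocked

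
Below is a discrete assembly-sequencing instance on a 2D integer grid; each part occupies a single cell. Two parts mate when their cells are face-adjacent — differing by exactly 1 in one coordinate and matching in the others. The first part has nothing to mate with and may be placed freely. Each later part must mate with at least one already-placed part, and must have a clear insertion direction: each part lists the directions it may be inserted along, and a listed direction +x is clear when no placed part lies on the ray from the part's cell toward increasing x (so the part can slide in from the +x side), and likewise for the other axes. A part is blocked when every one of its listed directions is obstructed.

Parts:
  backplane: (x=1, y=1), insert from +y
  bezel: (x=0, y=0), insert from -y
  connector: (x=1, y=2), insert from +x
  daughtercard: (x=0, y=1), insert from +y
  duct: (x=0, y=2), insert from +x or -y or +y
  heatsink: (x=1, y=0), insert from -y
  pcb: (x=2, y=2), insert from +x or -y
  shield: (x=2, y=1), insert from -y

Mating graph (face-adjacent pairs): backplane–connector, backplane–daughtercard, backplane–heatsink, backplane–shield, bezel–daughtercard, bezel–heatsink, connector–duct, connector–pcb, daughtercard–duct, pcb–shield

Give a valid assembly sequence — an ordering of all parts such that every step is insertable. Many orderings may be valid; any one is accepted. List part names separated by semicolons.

1. shield@(2, 1) [-y clear] — {shield}
2. backplane@(1, 1) [+y clear] — {backplane, shield}
3. heatsink@(1, 0) [-y clear] — {backplane, heatsink, shield}
4. bezel@(0, 0) [-y clear] — {backplane, bezel, heatsink, shield}
5. connector@(1, 2) [+x clear] — {backplane, bezel, connector, heatsink, shield}
6. pcb@(2, 2) [+x clear] — {backplane, bezel, connector, heatsink, pcb, shield}
7. daughtercard@(0, 1) [+y clear] — {backplane, bezel, connector, daughtercard, heatsink, pcb, shield}
8. duct@(0, 2) [+y clear] — {backplane, bezel, connector, daughtercard, duct, heatsink, pcb, shield}

shield; backplane; heatsink; bezel; connector; pcb; daughtercard; duct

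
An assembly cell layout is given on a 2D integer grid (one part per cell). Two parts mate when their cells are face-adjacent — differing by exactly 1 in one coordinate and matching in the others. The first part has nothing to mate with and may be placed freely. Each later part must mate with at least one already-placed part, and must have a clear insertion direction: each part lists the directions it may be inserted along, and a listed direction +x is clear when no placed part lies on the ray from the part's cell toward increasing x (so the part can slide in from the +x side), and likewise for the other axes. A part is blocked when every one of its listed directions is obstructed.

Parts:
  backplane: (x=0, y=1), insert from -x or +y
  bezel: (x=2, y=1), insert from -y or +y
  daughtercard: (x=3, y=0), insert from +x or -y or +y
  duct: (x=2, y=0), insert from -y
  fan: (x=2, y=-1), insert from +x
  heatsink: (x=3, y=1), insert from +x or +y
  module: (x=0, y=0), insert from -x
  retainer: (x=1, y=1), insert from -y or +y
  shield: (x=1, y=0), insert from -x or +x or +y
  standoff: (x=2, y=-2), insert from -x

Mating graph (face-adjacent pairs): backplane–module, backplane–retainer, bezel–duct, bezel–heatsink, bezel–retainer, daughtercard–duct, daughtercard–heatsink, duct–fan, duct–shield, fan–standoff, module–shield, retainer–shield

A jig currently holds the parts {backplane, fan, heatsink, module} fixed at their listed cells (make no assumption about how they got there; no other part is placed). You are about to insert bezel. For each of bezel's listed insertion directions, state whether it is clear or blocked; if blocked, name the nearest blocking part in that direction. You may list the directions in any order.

-y: nearest on ray is fan@(2, -1) ⇒ blocked
+y: ray from bezel(2, 1) has no placed part ⇒ clear

+y: clear; -y: blocked by fan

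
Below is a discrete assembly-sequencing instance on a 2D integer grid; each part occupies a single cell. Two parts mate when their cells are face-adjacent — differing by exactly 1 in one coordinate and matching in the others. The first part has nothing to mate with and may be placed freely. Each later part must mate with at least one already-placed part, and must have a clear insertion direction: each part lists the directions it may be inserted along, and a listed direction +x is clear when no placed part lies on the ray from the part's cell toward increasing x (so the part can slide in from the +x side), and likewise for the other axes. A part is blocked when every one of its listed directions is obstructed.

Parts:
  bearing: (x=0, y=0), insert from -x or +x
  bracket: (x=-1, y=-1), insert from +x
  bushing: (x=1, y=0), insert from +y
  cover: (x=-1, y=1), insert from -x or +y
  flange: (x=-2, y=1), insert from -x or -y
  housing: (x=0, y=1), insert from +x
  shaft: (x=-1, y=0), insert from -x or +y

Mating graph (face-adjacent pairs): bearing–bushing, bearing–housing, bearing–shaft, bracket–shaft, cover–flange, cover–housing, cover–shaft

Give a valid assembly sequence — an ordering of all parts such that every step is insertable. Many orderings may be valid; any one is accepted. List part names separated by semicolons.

cover; shaft; flange; bracket; housing; bearing; bushing

1. cover@(-1, 1) [-x clear] — {cover}
2. shaft@(-1, 0) [-x clear] — {cover, shaft}
3. flange@(-2, 1) [-x clear] — {cover, flange, shaft}
4. bracket@(-1, -1) [+x clear] — {bracket, cover, flange, shaft}
5. housing@(0, 1) [+x clear] — {bracket, cover, flange, housing, shaft}
6. bearing@(0, 0) [+x clear] — {bearing, bracket, cover, flange, housing, shaft}
7. bushing@(1, 0) [+y clear] — {bearing, bracket, bushing, cover, flange, housing, shaft}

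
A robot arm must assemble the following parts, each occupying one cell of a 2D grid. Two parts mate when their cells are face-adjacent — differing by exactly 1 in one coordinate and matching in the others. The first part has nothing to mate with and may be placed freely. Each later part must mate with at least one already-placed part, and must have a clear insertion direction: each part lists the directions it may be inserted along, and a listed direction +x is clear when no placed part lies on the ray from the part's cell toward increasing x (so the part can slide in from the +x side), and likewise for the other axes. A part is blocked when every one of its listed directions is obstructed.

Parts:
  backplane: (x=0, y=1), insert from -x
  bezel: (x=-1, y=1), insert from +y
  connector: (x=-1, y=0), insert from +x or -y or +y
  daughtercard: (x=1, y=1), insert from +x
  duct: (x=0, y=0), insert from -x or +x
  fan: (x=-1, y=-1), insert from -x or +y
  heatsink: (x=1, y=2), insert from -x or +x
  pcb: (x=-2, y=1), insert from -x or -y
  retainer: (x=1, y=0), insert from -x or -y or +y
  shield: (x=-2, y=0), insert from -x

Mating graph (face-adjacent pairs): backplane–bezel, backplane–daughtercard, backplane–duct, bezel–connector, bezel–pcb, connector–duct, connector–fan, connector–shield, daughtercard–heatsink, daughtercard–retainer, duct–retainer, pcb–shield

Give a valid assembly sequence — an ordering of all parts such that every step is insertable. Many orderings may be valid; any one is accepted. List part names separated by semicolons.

duct; backplane; bezel; daughtercard; pcb; retainer; shield; connector; fan; heatsink

1. duct@(0, 0) [-x clear] — {duct}
2. backplane@(0, 1) [-x clear] — {backplane, duct}
3. bezel@(-1, 1) [+y clear] — {backplane, bezel, duct}
4. daughtercard@(1, 1) [+x clear] — {backplane, bezel, daughtercard, duct}
5. pcb@(-2, 1) [-x clear] — {backplane, bezel, daughtercard, duct, pcb}
6. retainer@(1, 0) [-y clear] — {backplane, bezel, daughtercard, duct, pcb, retainer}
7. shield@(-2, 0) [-x clear] — {backplane, bezel, daughtercard, duct, pcb, retainer, shield}
8. connector@(-1, 0) [-y clear] — {backplane, bezel, connector, daughtercard, duct, pcb, retainer, shield}
9. fan@(-1, -1) [-x clear] — {backplane, bezel, connector, daughtercard, duct, fan, pcb, retainer, shield}
10. heatsink@(1, 2) [-x clear] — {backplane, bezel, connector, daughtercard, duct, fan, heatsink, pcb, retainer, shield}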